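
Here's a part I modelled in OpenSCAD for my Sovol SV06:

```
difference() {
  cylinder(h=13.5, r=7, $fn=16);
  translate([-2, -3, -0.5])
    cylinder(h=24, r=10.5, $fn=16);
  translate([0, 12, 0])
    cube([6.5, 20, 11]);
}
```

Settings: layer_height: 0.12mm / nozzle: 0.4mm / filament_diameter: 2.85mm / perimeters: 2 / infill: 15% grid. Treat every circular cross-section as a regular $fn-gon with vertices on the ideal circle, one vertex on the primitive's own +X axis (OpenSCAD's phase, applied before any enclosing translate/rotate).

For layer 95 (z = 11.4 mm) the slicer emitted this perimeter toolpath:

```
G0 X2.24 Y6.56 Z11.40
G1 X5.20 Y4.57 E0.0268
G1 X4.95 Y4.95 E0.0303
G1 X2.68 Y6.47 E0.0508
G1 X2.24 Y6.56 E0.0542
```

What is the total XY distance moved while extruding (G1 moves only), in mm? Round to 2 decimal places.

7.20 mm

Sum the Euclidean lengths of each G1 segment: total = 7.20 mm.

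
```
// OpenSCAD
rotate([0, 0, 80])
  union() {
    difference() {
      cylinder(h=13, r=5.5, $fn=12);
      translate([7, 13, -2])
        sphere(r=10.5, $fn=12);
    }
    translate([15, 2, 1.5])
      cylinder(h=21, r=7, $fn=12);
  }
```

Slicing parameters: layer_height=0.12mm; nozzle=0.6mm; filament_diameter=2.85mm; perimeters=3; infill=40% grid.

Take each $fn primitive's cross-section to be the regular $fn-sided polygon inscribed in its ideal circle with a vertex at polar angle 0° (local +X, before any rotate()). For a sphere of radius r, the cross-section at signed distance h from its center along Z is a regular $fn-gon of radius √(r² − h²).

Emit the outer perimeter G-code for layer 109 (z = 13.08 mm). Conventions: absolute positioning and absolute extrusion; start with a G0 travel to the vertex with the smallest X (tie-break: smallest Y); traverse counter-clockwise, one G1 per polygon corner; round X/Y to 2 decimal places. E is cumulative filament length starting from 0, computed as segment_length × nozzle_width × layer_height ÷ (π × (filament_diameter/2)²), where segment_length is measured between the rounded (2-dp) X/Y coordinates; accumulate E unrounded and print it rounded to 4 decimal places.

At z = 13.08 mm: the cylinder is not intersected at this z (z outside [0, 13]); the sphere at (7, 13) is absent (|z−center|=15.080 > r=10.5); After the difference (first − rest): the first operand is absent here, so nothing remains; the cylinder at (15, 2): section is a regular 12-gon, circumradius r=7; Taking the union: only the r=7 cylinder at (15, 2) is present, so the union is just that shape — 1 connected region; (rotated 80° about Z; rotation is an isometry so areas/perimeters/island counts are preserved). The outline is a single polygon with 12 vertices. Extrusion per mm of travel: 0.6 × 0.12 / (π × 1.425²) = 0.011286. Accumulating E over each segment gives final E = 0.4907.

G0 X-6.26 Y16.33 Z13.08
G1 X-5.94 Y12.73 E0.0408
G1 X-3.86 Y9.76 E0.0817
G1 X-0.58 Y8.23 E0.1226
G1 X3.03 Y8.54 E0.1635
G1 X6.00 Y10.62 E0.2044
G1 X7.53 Y13.90 E0.2452
G1 X7.21 Y17.51 E0.2861
G1 X5.13 Y20.48 E0.3271
G1 X1.85 Y22.01 E0.3679
G1 X-1.76 Y21.70 E0.4088
G1 X-4.73 Y19.62 E0.4497
G1 X-6.26 Y16.33 E0.4907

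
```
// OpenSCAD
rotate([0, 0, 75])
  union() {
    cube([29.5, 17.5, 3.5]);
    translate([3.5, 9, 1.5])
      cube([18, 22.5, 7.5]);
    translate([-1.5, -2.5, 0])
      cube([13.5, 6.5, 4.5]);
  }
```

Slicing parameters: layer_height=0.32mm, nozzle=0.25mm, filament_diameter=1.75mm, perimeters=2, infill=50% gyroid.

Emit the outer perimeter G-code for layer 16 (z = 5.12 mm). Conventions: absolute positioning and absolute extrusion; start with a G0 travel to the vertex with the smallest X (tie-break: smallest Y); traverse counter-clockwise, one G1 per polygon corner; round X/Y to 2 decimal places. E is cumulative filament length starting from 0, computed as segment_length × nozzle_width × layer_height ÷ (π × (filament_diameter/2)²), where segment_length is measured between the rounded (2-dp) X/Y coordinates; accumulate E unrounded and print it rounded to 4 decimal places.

G0 X-29.52 Y11.53 Z5.12
G1 X-7.79 Y5.71 E0.7482
G1 X-3.13 Y23.10 E1.3470
G1 X-24.86 Y28.92 E2.0952
G1 X-29.52 Y11.53 E2.6940

At z = 5.12 mm: the cube is not intersected at this z (z outside [0, 3.5]); the cube at (3.5, 9) is present — its section is the full 18×22.5 rectangle; the cube at (-1.5, -2.5) is absent (z outside [0, 4.5]); Merging all regions: only the 18×22.5 cube at (3.5, 9) is present, so the union is just that shape — 1 connected region; (whole slice rotated 75° about Z — lengths, areas and connectivity unchanged). The outline is a single polygon with 4 vertices. Extrusion per mm of travel: 0.25 × 0.32 / (π × 0.875²) = 0.033260. Accumulating E over each segment gives final E = 2.6940.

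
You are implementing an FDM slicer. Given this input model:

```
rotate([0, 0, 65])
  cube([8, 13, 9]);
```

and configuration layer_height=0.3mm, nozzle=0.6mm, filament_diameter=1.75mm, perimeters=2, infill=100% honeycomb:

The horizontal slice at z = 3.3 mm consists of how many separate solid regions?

1

At z = 3.3 mm: the cube is present — its section is the full 8×13 rectangle; (whole slice rotated 65° about Z — lengths, areas and connectivity unchanged). The result has 1 disconnected region.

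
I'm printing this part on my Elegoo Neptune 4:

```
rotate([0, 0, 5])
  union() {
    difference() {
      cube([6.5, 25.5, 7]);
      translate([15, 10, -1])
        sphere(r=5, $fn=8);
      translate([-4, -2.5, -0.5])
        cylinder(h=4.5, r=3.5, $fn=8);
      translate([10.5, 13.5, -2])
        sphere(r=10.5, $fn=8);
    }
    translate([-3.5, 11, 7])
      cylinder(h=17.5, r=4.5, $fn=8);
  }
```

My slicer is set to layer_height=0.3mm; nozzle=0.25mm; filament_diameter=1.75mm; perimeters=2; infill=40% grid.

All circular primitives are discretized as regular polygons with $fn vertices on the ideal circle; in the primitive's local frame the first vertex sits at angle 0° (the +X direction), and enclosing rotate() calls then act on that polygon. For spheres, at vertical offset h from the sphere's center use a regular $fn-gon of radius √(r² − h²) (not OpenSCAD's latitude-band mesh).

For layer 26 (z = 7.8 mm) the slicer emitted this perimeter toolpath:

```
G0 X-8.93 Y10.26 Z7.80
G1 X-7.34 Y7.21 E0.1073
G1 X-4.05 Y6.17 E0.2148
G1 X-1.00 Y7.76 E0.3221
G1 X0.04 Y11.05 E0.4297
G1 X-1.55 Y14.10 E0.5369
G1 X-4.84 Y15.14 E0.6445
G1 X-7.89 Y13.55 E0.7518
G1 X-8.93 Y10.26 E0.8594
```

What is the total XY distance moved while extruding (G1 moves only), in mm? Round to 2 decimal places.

Sum the Euclidean lengths of each G1 segment: total = 27.56 mm.

27.56 mm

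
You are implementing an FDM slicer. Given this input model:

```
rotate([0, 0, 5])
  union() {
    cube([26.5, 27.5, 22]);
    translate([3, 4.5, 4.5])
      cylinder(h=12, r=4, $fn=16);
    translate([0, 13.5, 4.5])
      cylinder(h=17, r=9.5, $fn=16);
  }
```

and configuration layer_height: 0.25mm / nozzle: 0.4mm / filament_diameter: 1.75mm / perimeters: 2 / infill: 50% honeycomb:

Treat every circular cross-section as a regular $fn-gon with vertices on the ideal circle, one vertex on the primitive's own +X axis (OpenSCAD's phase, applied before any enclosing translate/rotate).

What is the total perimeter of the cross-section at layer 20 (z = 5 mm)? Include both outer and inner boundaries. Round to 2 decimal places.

At z = 5 mm: the cube (footprint 26.5×27.5) is included at this height (perimeter 108.00 mm); the r=4 cylinder at (3, 4.5) contributes a regular 16-gon of circumradius 4 (perimeter = 2·16·4.000·sin(180°/16) = 24.97 mm); the r=9.5 cylinder at (0, 13.5) contributes a regular 16-gon of circumradius 9.5 (perimeter = 2·16·9.500·sin(180°/16) = 59.31 mm); Combining (union): the regions partially overlap (shared area 185.86 mm²), so the edge portions inside another operand are dropped and the merged outline is re-measured after clipping — boundary = 118.12 mm; (whole slice rotated 5° about Z — lengths, areas and connectivity unchanged). Overall, the cross-section is a single solid region. Total boundary length (outer) = 118.12 mm.

118.12 mm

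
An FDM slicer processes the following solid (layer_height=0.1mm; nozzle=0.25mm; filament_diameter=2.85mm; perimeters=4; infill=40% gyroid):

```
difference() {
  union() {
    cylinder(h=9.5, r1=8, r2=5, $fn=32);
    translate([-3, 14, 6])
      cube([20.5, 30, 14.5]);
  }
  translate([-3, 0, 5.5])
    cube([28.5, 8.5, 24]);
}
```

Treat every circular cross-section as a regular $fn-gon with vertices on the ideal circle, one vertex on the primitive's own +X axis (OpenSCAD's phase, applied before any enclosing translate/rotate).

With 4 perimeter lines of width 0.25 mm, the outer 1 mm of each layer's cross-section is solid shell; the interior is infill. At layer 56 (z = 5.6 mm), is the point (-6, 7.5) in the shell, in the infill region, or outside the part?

At z = 5.6 mm: the cone (r1=8→r2=5) has section circumradius 6.232 here — a regular 32-gon; the cube at (-3, 14) does not reach this height (z outside [6, 20.5]); Taking the union: only the cone is present, so the union is just that shape — 1 connected region; the cube at (-3, 0) is present — its section is the full 28.5×8.5 rectangle; Subtracting the remaining from the first: starting from that combined region, the 28.5×8.5 cube at (-3, 0) partially overlaps it — only the 48.19 mm² overlap (of its 242.25 mm²) is removed, clipping the outline — 1 connected region. Overall, the cross-section is a single solid region. The nearest boundary edge runs (-4.41, 4.41)→(-3.46, 5.18); distance from the point to it = 3.40 mm. The point is not inside any of the regions above, so it lies outside the cross-section (3.40 mm from the nearest boundary).

outside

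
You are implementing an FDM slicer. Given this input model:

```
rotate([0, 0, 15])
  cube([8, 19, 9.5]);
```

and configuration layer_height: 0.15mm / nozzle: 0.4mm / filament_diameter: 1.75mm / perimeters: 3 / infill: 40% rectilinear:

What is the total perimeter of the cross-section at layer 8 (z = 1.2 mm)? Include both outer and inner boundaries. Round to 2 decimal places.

54.00 mm

At z = 1.2 mm: the cube is present — its section is the full 8×19 rectangle (perimeter 54.00 mm); (rotated 15° about Z; rotation is an isometry so areas/perimeters/island counts are preserved). Overall, the cross-section is a single solid region. Total boundary length (outer) = 54.00 mm.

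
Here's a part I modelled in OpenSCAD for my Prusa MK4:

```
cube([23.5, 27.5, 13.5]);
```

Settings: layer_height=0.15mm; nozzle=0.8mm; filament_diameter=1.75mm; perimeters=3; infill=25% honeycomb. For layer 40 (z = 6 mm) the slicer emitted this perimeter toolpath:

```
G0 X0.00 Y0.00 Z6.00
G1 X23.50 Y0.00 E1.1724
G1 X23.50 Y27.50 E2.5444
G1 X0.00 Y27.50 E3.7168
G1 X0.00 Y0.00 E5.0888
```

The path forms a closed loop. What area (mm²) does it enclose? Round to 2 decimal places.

646.25 mm²

Apply the shoelace formula to the sequence of (X, Y) vertices; enclosed area = 646.25 mm².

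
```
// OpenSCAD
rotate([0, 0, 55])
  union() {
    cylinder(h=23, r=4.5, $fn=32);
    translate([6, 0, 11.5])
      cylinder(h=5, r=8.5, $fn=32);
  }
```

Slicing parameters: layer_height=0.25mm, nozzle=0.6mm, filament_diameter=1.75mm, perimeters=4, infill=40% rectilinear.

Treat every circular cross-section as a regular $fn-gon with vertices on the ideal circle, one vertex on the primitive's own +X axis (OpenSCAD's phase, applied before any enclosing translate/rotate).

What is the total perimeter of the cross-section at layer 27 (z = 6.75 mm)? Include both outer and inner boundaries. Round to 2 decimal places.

28.23 mm

At z = 6.75 mm: the cylinder: section is a regular 32-gon, circumradius r=4.5 (perimeter = 2·32·4.500·sin(180°/32) = 28.23 mm); the cylinder at (6, 0) is absent (z outside [11.5, 16.5]); Combining (union): only the r=4.5 cylinder is present, so the union is just that shape — boundary = 28.23 mm; (rotated 55° about Z; rotation is an isometry so areas/perimeters/island counts are preserved). Overall, the cross-section is a single solid region. Total boundary length (outer) = 28.23 mm.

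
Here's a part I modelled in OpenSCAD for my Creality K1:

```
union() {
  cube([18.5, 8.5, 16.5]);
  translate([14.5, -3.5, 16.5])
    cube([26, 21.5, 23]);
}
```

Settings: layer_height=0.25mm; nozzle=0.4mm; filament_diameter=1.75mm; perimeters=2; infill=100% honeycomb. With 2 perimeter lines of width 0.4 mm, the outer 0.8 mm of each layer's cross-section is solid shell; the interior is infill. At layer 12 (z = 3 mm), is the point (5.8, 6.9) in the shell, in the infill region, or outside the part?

infill

At z = 3 mm: the cube (footprint 18.5×8.5) is included at this height; the cube at (14.5, -3.5) does not reach this height (z outside [16.5, 39.5]); Merging all regions: only the 18.5×8.5 cube is present, so the union is just that shape — 1 connected region. Overall, the cross-section is a single solid region. The nearest boundary edge runs (18.50, 8.50)→(0.00, 8.50); distance from the point to it = 1.60 mm. The point is inside the cross-section and 1.60 mm from the nearest boundary — more than the 0.8 mm shell width (2 × 0.4), so it's in the infill interior.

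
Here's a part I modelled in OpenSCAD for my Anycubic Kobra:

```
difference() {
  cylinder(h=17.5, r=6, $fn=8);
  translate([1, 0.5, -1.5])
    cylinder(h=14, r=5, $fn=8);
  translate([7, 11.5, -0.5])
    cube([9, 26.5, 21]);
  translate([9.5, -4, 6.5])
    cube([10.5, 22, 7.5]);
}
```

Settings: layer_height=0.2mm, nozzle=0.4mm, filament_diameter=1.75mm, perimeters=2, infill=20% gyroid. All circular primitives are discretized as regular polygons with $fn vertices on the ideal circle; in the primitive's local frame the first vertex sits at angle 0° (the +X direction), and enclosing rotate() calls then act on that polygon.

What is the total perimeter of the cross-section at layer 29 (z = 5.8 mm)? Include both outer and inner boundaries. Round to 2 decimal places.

58.77 mm

At z = 5.8 mm: the cylinder: section is a regular 8-gon, circumradius r=6 (perimeter = 2·8·6.000·sin(180°/8) = 36.74 mm); the r=5 cylinder at (1, 0.5) contributes a regular 8-gon of circumradius 5 (perimeter = 2·8·5.000·sin(180°/8) = 30.61 mm); the cube at (7, 11.5) is present — its section is the full 9×26.5 rectangle (perimeter 71.00 mm); the cube at (9.5, -4) does not reach this height (z outside [6.5, 14]); Taking the first minus the rest: starting from the r=6 cylinder, the r=5 cylinder at (1, 0.5) partially overlaps it — only the 69.94 mm² overlap (of its 70.71 mm²) is removed, clipping the outline; the 9×26.5 cube at (7, 11.5) misses the remaining region (no effect) — boundary = 58.77 mm. Overall, the cross-section is a single solid region. Total boundary length (outer) = 58.77 mm.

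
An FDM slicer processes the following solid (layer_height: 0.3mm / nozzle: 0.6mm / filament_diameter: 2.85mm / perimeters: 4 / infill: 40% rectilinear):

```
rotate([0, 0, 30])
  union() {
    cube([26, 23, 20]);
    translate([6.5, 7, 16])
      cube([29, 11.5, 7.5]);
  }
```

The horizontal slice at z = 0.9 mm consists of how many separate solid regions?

1

At z = 0.9 mm: the cube (footprint 26×23) is included at this height; the cube at (6.5, 7) is absent (z outside [16, 23.5]); Combining (union): only the 26×23 cube is present, so the union is just that shape — 1 connected region; (rotated 30° about Z; rotation is an isometry so areas/perimeters/island counts are preserved). The result has 1 disconnected region.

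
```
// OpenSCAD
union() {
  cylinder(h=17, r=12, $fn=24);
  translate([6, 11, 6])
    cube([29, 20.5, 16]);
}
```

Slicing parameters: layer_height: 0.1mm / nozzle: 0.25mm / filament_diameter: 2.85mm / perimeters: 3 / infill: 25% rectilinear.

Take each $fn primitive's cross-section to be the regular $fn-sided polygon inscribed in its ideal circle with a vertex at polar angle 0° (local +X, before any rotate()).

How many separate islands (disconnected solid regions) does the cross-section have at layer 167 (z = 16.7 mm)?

2

At z = 16.7 mm: the r=12 cylinder gives a regular 24-gon of circumradius 12 (constant along its height); the 29×20.5 cube at (6, 11) contributes its full rectangle; Taking the union: the 2 present regions are separate (no shared area or edge), so areas and boundary lengths simply add and each stays a separate island — 2 connected regions. Overall, the cross-section has 2 separate islands. Island count = 2.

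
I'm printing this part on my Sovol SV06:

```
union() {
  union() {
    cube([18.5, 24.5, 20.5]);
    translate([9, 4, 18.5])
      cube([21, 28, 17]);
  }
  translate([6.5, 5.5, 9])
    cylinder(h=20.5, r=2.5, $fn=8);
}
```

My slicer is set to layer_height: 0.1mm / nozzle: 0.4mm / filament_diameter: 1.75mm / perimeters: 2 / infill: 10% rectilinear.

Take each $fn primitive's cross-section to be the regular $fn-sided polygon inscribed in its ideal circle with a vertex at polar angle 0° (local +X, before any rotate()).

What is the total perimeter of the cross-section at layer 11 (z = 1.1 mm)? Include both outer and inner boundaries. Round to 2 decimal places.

At z = 1.1 mm: the cube (footprint 18.5×24.5) is included at this height (perimeter 86.00 mm); the cube at (9, 4) does not reach this height (z outside [18.5, 35.5]); Taking the union: only the 18.5×24.5 cube is present, so the union is just that shape — boundary = 86.00 mm; the cylinder at (6.5, 5.5) is not intersected at this z (z outside [9, 29.5]); Taking the union: only that combined region is present, so the union is just that shape — boundary = 86.00 mm. Overall, the cross-section is a single solid region. Total boundary length (outer) = 86.00 mm.

86.00 mm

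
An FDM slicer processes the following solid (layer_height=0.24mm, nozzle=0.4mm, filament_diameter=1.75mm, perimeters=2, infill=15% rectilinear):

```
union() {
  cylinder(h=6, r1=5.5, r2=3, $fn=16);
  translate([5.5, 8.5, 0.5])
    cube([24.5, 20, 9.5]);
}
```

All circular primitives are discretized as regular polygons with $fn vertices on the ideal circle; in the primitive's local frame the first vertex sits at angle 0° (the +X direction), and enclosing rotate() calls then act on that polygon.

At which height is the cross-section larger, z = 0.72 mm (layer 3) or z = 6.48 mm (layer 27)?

Layer 3 (z = 0.72): the cone: at t=0.120 of its height the radius interpolates to r₁+(r₂−r₁)t = 5.200, giving a regular 16-gon of that circumradius (area = (16/2)·5.200²·sin(360°/16) = 82.78 mm²); the cube at (5.5, 8.5) is present — its section is the full 24.5×20 rectangle (area 490.00 mm²); Merging all regions: the 2 present regions are separate (no shared area or edge), so areas and boundary lengths simply add and each stays a separate island — area = 572.78 mm². So its area = 572.78 mm². Layer 27 (z = 6.48): the cone does not reach this height (z outside [0, 6]); the 24.5×20 cube at (5.5, 8.5) contributes its full rectangle (area 490.00 mm²); Combining (union): only the 24.5×20 cube at (5.5, 8.5) is present, so the union is just that shape — area = 490.00 mm². So its area = 490.00 mm². Layer 3 is larger (572.78 vs 490.00 mm²).

layer 3 (z = 0.72 mm)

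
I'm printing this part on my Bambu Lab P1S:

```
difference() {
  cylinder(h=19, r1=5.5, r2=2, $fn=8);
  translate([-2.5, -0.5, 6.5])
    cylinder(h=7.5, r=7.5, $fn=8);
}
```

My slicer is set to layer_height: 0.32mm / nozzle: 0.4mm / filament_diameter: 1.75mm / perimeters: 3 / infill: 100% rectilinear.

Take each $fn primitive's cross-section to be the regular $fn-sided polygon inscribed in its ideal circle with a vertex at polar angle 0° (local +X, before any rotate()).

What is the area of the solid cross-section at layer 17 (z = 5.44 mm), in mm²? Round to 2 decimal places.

At z = 5.44 mm: the cone contributes a regular 8-gon of circumradius 4.498 (interpolated between r1=5.5 and r2=2 at t=0.286) (area = (8/2)·4.498²·sin(360°/8) = 57.22 mm²); the cylinder at (-2.5, -0.5) does not reach this height (z outside [6.5, 14]); Subtracting the remaining from the first: none of the subtracted shapes is present at this height, so the cone is unchanged — area = 57.22 mm². Overall, the cross-section is a single solid region. Net area = 57.22 mm².

57.22 mm²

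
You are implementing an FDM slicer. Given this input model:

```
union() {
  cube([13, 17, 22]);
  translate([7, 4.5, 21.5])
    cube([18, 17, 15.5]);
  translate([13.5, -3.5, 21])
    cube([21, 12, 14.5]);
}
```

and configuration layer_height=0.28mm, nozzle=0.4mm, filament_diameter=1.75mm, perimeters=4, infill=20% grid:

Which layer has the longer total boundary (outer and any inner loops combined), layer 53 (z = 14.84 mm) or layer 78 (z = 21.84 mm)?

layer 78 (z = 21.84 mm)

Layer 53 (z = 14.84): the cube (footprint 13×17) is included at this height (perimeter 60.00 mm); the cube at (7, 4.5) does not reach this height (z outside [21.5, 37]); the cube at (13.5, -3.5) does not reach this height (z outside [21, 35.5]); Combining (union): only the 13×17 cube is present, so the union is just that shape — boundary = 60.00 mm. So its perimeter = 60.00 mm. Layer 78 (z = 21.84): the 13×17 cube contributes its full rectangle (perimeter 60.00 mm); the cube at (7, 4.5) is present — its section is the full 18×17 rectangle (perimeter 70.00 mm); the cube at (13.5, -3.5) is present — its section is the full 21×12 rectangle (perimeter 66.00 mm); Merging all regions: the regions partially overlap (shared area 121.00 mm²), so the edge portions inside another operand are dropped and the merged outline is re-measured after clipping — boundary = 128.00 mm. So its perimeter = 128.00 mm. Layer 78 is larger (128.00 vs 60.00 mm).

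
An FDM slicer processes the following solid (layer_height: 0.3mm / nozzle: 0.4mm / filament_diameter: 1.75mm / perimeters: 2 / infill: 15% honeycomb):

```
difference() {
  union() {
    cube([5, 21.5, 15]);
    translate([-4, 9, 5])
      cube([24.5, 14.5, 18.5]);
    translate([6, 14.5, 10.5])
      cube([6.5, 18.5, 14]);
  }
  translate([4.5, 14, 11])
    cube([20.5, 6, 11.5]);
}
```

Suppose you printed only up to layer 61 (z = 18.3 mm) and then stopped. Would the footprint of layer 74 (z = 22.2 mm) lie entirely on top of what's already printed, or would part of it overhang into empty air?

Compare the two slices. At z = 18.3: the cube is absent (z outside [0, 15]); the cube at (-4, 9) is present — its section is the full 24.5×14.5 rectangle (area 355.25 mm²); the cube at (6, 14.5) is present — its section is the full 6.5×18.5 rectangle (area 120.25 mm²); Combining (union): the regions partially overlap — summed areas 475.50 mm² minus the doubly-counted overlap 58.50 mm² gives 417.00 mm² — area = 417.00 mm²; the cube at (4.5, 14) is present — its section is the full 20.5×6 rectangle (area 123.00 mm²); Taking the first minus the rest: starting from the result so far (417.00 mm²), the 20.5×6 cube at (4.5, 14) partially overlaps it — only the 96.00 mm² overlap (of its 123.00 mm²) is removed, clipping the outline — area = 321.00 mm². At z = 22.2: the cube is not intersected at this z (z outside [0, 15]); the cube at (-4, 9) is present — its section is the full 24.5×14.5 rectangle (area 355.25 mm²); the cube at (6, 14.5) is present — its section is the full 6.5×18.5 rectangle (area 120.25 mm²); Taking the union: the regions partially overlap — summed areas 475.50 mm² minus the doubly-counted overlap 58.50 mm² gives 417.00 mm² — area = 417.00 mm²; the 20.5×6 cube at (4.5, 14) contributes its full rectangle (area 123.00 mm²); After the difference (first − rest): starting from the result so far (417.00 mm²), the 20.5×6 cube at (4.5, 14) partially overlaps it — only the 96.00 mm² overlap (of its 123.00 mm²) is removed, clipping the outline — area = 321.00 mm². Checking containment: the cross-section at z = 22.2 is a subset of the cross-section at z = 18.3.

entirely on top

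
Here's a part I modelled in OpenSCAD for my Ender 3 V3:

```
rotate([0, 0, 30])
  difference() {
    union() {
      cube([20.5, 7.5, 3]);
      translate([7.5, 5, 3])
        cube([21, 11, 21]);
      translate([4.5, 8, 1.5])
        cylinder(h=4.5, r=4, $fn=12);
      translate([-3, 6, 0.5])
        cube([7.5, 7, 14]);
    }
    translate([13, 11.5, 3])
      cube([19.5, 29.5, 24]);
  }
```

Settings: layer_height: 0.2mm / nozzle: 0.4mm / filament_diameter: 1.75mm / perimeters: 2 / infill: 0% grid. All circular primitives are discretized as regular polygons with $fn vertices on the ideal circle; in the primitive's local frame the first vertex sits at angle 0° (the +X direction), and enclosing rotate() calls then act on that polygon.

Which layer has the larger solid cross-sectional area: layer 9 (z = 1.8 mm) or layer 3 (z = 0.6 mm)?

layer 9 (z = 1.8 mm)

Layer 9 (z = 1.8): the cube (footprint 20.5×7.5) is included at this height (area 153.75 mm²); the cube at (7.5, 5) is not intersected at this z (z outside [3, 24]); the r=4 cylinder at (4.5, 8) contributes a regular 12-gon of circumradius 4 (area = (12/2)·4.000²·sin(360°/12) = 48.00 mm²); the 7.5×7 cube at (-3, 6) contributes its full rectangle (area 52.50 mm²); Merging all regions: the regions partially overlap — summed areas 254.25 mm² minus the doubly-counted overlap 40.78 mm² gives 213.47 mm² — area = 213.47 mm²; the cube at (13, 11.5) does not reach this height (z outside [3, 27]); Subtracting the remaining from the first: none of the subtracted shapes is present at this height, so the result so far is unchanged — area = 213.47 mm²; (whole slice rotated 30° about Z — lengths, areas and connectivity unchanged). So its area = 213.47 mm². Layer 3 (z = 0.6): the 20.5×7.5 cube contributes its full rectangle (area 153.75 mm²); the cube at (7.5, 5) does not reach this height (z outside [3, 24]); the cylinder at (4.5, 8) does not reach this height (z outside [1.5, 6]); the cube at (-3, 6) (footprint 7.5×7) is included at this height (area 52.50 mm²); Merging all regions: the regions partially overlap — summed areas 206.25 mm² minus the doubly-counted overlap 6.75 mm² gives 199.50 mm² — area = 199.50 mm²; the cube at (13, 11.5) is absent (z outside [3, 27]); After the difference (first − rest): none of the subtracted shapes is present at this height, so that combined region is unchanged — area = 199.50 mm²; (rotated 30° about Z; rotation is an isometry so areas/perimeters/island counts are preserved). So its area = 199.50 mm². Layer 9 is larger (213.47 vs 199.50 mm²).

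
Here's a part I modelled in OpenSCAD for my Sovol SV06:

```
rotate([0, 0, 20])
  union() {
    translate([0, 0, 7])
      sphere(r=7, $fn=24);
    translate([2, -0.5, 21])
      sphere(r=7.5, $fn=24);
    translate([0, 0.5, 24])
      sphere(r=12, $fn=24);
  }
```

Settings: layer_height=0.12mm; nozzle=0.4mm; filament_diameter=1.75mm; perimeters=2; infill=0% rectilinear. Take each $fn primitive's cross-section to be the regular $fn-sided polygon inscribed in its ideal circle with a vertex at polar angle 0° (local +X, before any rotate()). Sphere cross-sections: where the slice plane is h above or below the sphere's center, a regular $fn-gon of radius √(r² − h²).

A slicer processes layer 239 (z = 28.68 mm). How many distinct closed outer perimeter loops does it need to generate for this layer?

At z = 28.68 mm: the sphere is absent (|z−center|=21.680 > r=7); the sphere at (2, -0.5) is absent (|z−center|=7.680 > r=7.5); the r=12 sphere at (0, 0.5) contributes a regular 24-gon of circumradius √(12²−4.68²) = 11.050; Taking the union: only the r=12 sphere at (0, 0.5) is present, so the union is just that shape — 1 connected region; (whole slice rotated 20° about Z — lengths, areas and connectivity unchanged). The result has 1 disconnected region.

1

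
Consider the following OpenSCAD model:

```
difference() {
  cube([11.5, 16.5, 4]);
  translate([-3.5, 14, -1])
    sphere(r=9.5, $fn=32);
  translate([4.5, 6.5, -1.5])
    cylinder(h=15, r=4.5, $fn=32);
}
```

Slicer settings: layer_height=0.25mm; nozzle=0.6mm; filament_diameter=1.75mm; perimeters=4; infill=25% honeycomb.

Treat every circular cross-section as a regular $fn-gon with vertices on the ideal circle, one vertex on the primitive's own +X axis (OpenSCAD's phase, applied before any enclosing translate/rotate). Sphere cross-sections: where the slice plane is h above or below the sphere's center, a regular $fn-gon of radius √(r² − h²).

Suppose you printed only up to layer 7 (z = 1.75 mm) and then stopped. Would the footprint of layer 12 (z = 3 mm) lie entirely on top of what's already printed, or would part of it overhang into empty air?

part overhangs

Compare the two slices. At z = 1.75: the cube is present — its section is the full 11.5×16.5 rectangle (area 189.75 mm²); the r=9.5 sphere at (-3.5, 14) contributes a regular 32-gon of circumradius √(9.5²−2.75²) = 9.093 (area = (32/2)·9.093²·sin(360°/32) = 258.10 mm²); the r=4.5 cylinder at (4.5, 6.5) gives a regular 32-gon of circumradius 4.5 (constant along its height) (area = (32/2)·4.500²·sin(360°/32) = 63.21 mm²); Taking the first minus the rest: starting from the 11.5×16.5 cube (189.75 mm²), the r=9.5 sphere at (-3.5, 14) partially overlaps it — only the 47.23 mm² overlap (of its 258.10 mm²) is removed, clipping the outline; the r=4.5 cylinder at (4.5, 6.5) partially overlaps it — only the 50.28 mm² overlap (of its 63.21 mm²) is removed, clipping the outline — area = 92.24 mm². At z = 3: the 11.5×16.5 cube contributes its full rectangle (area 189.75 mm²); the r=9.5 sphere at (-3.5, 14) slices to a regular 32-gon of circumradius 8.617 (√(r²−h²) with h=4 from center) (area = (32/2)·8.617²·sin(360°/32) = 231.77 mm²); the r=4.5 cylinder at (4.5, 6.5) contributes a regular 32-gon of circumradius 4.5 (area = (32/2)·4.500²·sin(360°/32) = 63.21 mm²); Taking the first minus the rest: starting from the 11.5×16.5 cube (189.75 mm²), the r=9.5 sphere at (-3.5, 14) partially overlaps it — only the 41.15 mm² overlap (of its 231.77 mm²) is removed, clipping the outline; the r=4.5 cylinder at (4.5, 6.5) partially overlaps it — only the 53.66 mm² overlap (of its 63.21 mm²) is removed, clipping the outline — area = 94.94 mm². Checking containment: at z = 3 the cross-section extends beyond the z = 1.75 cross-section by about 2.70 mm².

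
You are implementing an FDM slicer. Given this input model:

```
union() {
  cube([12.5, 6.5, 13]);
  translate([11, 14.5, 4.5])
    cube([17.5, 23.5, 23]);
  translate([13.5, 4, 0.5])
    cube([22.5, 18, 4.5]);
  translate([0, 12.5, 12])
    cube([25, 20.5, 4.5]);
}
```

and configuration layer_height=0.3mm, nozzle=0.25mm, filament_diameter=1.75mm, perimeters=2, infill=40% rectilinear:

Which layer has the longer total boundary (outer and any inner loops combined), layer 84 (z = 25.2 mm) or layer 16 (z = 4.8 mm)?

layer 16 (z = 4.8 mm)

Layer 84 (z = 25.2): the cube does not reach this height (z outside [0, 13]); the cube at (11, 14.5) is present — its section is the full 17.5×23.5 rectangle (perimeter 82.00 mm); the cube at (13.5, 4) is absent (z outside [0.5, 5]); the cube at (0, 12.5) is not intersected at this z (z outside [12, 16.5]); Combining (union): only the 17.5×23.5 cube at (11, 14.5) is present, so the union is just that shape — boundary = 82.00 mm. So its perimeter = 82.00 mm. Layer 16 (z = 4.8): the cube is present — its section is the full 12.5×6.5 rectangle (perimeter 38.00 mm); the cube at (11, 14.5) (footprint 17.5×23.5) is included at this height (perimeter 82.00 mm); the 22.5×18 cube at (13.5, 4) contributes its full rectangle (perimeter 81.00 mm); the cube at (0, 12.5) does not reach this height (z outside [12, 16.5]); Combining (union): the regions partially overlap (shared area 112.50 mm²), so the edge portions inside another operand are dropped and the merged outline is re-measured after clipping — boundary = 156.00 mm. So its perimeter = 156.00 mm. Layer 16 is larger (156.00 vs 82.00 mm).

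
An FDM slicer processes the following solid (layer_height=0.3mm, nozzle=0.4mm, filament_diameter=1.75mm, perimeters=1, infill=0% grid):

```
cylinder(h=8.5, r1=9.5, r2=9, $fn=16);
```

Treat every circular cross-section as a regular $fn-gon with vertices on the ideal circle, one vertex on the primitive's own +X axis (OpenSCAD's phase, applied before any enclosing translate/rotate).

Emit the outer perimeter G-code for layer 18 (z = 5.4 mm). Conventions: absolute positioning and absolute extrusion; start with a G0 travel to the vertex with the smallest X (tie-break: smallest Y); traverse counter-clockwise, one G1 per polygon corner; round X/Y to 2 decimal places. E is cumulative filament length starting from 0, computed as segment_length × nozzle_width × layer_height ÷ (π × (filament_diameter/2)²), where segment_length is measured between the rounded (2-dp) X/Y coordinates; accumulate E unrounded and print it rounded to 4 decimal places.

At z = 5.4 mm: the cone contributes a regular 16-gon of circumradius 9.182 (interpolated between r1=9.5 and r2=9 at t=0.635). The outline is a single polygon with 16 vertices. Extrusion per mm of travel: 0.4 × 0.3 / (π × 0.875²) = 0.049890. Accumulating E over each segment gives final E = 2.8587.

G0 X-9.18 Y0.00 Z5.40
G1 X-8.48 Y-3.51 E0.1786
G1 X-6.49 Y-6.49 E0.3573
G1 X-3.51 Y-8.48 E0.5361
G1 X0.00 Y-9.18 E0.7147
G1 X3.51 Y-8.48 E0.8932
G1 X6.49 Y-6.49 E1.0720
G1 X8.48 Y-3.51 E1.2508
G1 X9.18 Y0.00 E1.4294
G1 X8.48 Y3.51 E1.6079
G1 X6.49 Y6.49 E1.7867
G1 X3.51 Y8.48 E1.9655
G1 X0.00 Y9.18 E2.1440
G1 X-3.51 Y8.48 E2.3226
G1 X-6.49 Y6.49 E2.5014
G1 X-8.48 Y3.51 E2.6801
G1 X-9.18 Y0.00 E2.8587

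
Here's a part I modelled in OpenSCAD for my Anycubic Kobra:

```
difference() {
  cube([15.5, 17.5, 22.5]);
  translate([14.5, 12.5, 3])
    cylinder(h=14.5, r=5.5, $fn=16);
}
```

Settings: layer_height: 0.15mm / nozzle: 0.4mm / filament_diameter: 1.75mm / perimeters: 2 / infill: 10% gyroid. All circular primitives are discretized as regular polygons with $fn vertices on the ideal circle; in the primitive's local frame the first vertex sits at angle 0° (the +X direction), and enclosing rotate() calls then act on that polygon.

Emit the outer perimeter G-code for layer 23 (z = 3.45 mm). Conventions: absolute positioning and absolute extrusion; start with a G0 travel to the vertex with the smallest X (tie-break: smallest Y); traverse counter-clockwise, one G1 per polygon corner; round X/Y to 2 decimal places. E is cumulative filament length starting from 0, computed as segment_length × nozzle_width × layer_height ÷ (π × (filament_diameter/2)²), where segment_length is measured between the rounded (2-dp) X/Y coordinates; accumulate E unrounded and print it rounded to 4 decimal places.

At z = 3.45 mm: the cube (footprint 15.5×17.5) is included at this height; the r=5.5 cylinder at (14.5, 12.5) contributes a regular 16-gon of circumradius 5.5; Taking the first minus the rest: starting from the 15.5×17.5 cube, the r=5.5 cylinder at (14.5, 12.5) partially overlaps it — only the 56.09 mm² overlap (of its 92.61 mm²) is removed, clipping the outline — 1 connected region. The outline is a single polygon with 12 vertices. Extrusion per mm of travel: 0.4 × 0.15 / (π × 0.875²) = 0.024945. Accumulating E over each segment gives final E = 1.7052.

G0 X0.00 Y0.00 Z3.45
G1 X15.50 Y0.00 E0.3866
G1 X15.50 Y7.20 E0.5663
G1 X14.50 Y7.00 E0.5917
G1 X12.40 Y7.42 E0.6451
G1 X10.61 Y8.61 E0.6987
G1 X9.42 Y10.40 E0.7524
G1 X9.00 Y12.50 E0.8058
G1 X9.42 Y14.60 E0.8592
G1 X10.61 Y16.39 E0.9128
G1 X12.27 Y17.50 E0.9626
G1 X0.00 Y17.50 E1.2687
G1 X0.00 Y0.00 E1.7052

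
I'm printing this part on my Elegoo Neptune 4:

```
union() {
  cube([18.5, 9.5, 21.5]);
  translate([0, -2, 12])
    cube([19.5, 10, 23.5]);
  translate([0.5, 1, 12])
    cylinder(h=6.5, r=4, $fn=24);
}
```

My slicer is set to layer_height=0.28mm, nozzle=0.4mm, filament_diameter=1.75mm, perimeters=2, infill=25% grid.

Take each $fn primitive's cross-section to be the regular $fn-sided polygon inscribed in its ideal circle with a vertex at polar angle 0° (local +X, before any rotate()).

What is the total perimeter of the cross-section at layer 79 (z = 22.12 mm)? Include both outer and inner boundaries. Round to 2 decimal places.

At z = 22.12 mm: the cube does not reach this height (z outside [0, 21.5]); the cube at (0, -2) is present — its section is the full 19.5×10 rectangle (perimeter 59.00 mm); the cylinder at (0.5, 1) is not intersected at this z (z outside [12, 18.5]); Merging all regions: only the 19.5×10 cube at (0, -2) is present, so the union is just that shape — boundary = 59.00 mm. Overall, the cross-section is a single solid region. Total boundary length (outer) = 59.00 mm.

59.00 mm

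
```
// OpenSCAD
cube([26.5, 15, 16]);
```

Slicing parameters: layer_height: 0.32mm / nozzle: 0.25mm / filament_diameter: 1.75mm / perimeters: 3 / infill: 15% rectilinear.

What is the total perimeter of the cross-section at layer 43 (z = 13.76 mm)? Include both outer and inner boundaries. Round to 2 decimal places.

At z = 13.76 mm: the cube (footprint 26.5×15) is included at this height (perimeter 83.00 mm). Overall, the cross-section is a single solid region. Total boundary length (outer) = 83.00 mm.

83.00 mm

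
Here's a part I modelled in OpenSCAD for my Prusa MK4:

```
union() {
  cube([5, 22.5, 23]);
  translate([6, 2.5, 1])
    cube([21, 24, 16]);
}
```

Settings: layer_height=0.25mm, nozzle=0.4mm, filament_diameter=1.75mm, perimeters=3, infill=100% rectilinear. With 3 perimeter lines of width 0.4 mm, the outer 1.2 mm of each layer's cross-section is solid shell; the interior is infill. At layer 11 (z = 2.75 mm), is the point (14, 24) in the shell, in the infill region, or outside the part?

infill

At z = 2.75 mm: the cube (footprint 5×22.5) is included at this height; the cube at (6, 2.5) (footprint 21×24) is included at this height; Taking the union: the 2 present regions are separate (no shared area or edge), so areas and boundary lengths simply add and each stays a separate island — 2 connected regions. Overall, the cross-section has 2 separate islands. The nearest boundary edge runs (6.00, 26.50)→(27.00, 26.50); distance from the point to it = 2.50 mm. (Shell/infill is judged within the island containing the point — the largest one.) The point is inside the cross-section and 2.50 mm from the nearest boundary — more than the 1.2 mm shell width (3 × 0.4), so it's in the infill interior.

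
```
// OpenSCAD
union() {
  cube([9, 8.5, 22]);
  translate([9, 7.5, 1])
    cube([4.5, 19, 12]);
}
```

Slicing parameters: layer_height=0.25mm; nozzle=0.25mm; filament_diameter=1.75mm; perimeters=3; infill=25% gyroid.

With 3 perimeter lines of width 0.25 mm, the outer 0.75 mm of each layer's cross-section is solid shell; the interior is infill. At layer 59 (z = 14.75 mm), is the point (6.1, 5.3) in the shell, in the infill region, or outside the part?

At z = 14.75 mm: the 9×8.5 cube contributes its full rectangle; the cube at (9, 7.5) is absent (z outside [1, 13]); Taking the union: only the 9×8.5 cube is present, so the union is just that shape — 1 connected region. Overall, the cross-section is a single solid region. The nearest boundary edge runs (9.00, 0.00)→(9.00, 8.50); distance from the point to it = 2.90 mm. The point is inside the cross-section and 2.90 mm from the nearest boundary — more than the 0.75 mm shell width (3 × 0.25), so it's in the infill interior.

infill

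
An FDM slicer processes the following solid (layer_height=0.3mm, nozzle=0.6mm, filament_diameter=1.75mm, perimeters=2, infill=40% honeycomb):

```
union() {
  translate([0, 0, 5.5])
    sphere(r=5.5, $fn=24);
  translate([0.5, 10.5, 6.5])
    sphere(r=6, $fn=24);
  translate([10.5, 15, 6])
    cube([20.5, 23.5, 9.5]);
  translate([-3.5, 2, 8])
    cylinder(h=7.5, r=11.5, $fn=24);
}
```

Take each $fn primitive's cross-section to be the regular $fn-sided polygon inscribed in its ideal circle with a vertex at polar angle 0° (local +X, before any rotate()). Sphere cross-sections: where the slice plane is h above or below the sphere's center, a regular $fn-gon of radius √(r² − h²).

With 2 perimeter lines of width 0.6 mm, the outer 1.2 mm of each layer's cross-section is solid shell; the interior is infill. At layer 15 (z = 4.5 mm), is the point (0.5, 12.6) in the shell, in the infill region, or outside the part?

infill

At z = 4.5 mm: the r=5.5 sphere contributes a regular 24-gon of circumradius √(5.5²−1²) = 5.408; the sphere at (0.5, 10.5): section is a regular 24-gon, circumradius = √(r²−h²) = √(6²−2²) = 5.657; the cube at (10.5, 15) does not reach this height (z outside [6, 15.5]); the cylinder at (-3.5, 2) is absent (z outside [8, 15.5]); Combining (union): the regions partially overlap (shared area 1.07 mm²), so overlapping operands fuse into one piece — 1 connected region. Overall, the cross-section is a single solid region. The nearest boundary edge runs (-0.96, 15.96)→(0.50, 16.16); distance from the point to it = 3.53 mm. The point is inside the cross-section and 3.53 mm from the nearest boundary — more than the 1.2 mm shell width (2 × 0.6), so it's in the infill interior.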